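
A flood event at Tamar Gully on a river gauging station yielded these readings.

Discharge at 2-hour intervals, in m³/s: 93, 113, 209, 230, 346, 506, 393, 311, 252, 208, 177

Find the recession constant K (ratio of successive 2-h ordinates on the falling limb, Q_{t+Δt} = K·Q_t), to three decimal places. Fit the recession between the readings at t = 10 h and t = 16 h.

K ≈ 0.793

Using the recession-limb readings at t = 10 h and t = 16 h: Q falls from 506 to 252 m³/s over 3 intervals.
K = (Q₂/Q₁)^(1/3) = (252/506)^(1/3) = 0.793.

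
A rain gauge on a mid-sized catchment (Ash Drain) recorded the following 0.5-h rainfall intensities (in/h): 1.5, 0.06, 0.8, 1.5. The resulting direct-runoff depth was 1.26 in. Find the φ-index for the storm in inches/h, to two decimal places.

Only the 3 blocks with intensity above φ contribute runoff: 1.5, 0.8, 1.5 in/h.
Σ(I−φ)·Δt = d  ⇒  (1.5+0.8+1.5 − 3φ)·0.5 = 1.26
φ = (3.800 − 1.26/0.5) / 3 = 0.43 in/h.

φ ≈ 0.43 in/h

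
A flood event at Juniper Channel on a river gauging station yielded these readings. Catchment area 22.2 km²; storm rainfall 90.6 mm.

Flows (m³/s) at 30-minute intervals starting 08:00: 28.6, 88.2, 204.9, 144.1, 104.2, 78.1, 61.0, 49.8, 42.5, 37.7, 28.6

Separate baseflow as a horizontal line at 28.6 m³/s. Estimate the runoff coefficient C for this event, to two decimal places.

ΣQ_DR = 553.1 m³/s; V = ΣQ_DR·Δt = 9.956 × 10^5 m³.
Runoff depth d = V / A = 44.85 mm.
C = d / P = 44.85 / 90.6 = 0.49.

C ≈ 0.49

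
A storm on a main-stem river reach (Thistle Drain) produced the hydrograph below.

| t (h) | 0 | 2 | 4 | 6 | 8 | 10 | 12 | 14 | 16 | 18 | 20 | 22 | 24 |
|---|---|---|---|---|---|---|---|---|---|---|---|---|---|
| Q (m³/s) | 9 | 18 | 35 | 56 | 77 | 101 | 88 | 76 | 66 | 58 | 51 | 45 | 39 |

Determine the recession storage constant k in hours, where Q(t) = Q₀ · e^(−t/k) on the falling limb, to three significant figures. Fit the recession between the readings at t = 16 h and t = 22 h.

On the falling limb, Q drops from 66 to 45 m³/s between t = 16 h and t = 22 h (Δt = 6 h).
k = −Δt / ln(Q₂/Q₁) = −6 / ln(45/66) = 15.7 h.

k ≈ 15.7 h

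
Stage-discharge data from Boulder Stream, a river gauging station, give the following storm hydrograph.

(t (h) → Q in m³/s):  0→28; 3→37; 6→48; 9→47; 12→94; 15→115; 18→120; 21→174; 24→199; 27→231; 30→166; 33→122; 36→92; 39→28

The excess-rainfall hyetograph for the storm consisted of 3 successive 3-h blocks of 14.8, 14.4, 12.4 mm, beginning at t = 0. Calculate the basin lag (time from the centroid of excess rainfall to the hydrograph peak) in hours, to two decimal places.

Centroid of excess rainfall: t_c = Σ P_i·t̄_i / ΣP_i = 4.3269 h (block centres at 1.5, 4.5, 7.5 h).
Hydrograph peak occurs at t = 27 h, so basin lag t_L = 27 − 4.3269 = 22.67 h.

t_L ≈ 22.67 h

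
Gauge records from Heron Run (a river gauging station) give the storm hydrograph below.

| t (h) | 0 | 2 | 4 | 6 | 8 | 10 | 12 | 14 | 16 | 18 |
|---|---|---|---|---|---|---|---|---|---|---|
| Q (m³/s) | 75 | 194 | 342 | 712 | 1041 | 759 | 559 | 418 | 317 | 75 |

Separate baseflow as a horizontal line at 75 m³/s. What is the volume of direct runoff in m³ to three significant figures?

V ≈ 2.69 × 10^7 m³

Direct-runoff ordinates (Q − Q_b): 0.0, 119.0, 267.0, 637.0, 966.0, 684.0, 484.0, 343.0, 242.0, 0.0 m³/s.
ΣQ_DR = 3742 m³/s.
With Δt = 2 h = 7200 s, V = ΣQ_DR · Δt = 3742 × 7200 = 2.69 × 10^7 m³.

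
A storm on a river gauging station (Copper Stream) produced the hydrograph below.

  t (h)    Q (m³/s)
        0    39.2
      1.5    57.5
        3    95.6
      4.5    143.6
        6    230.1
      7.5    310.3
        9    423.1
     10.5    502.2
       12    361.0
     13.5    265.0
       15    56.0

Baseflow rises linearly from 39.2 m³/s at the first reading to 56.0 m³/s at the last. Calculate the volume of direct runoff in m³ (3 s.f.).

V ≈ 1.06 × 10^7 m³

Direct-runoff ordinates (Q − Q_b): 0.00, 16.62, 53.04, 99.36, 184.18, 262.70, 373.82, 451.24, 308.36, 210.68, 0.00 m³/s.
ΣQ_DR = 1960 m³/s.
With Δt = 1.5 h = 5400 s, V = ΣQ_DR · Δt = 1960 × 5400 = 1.06 × 10^7 m³.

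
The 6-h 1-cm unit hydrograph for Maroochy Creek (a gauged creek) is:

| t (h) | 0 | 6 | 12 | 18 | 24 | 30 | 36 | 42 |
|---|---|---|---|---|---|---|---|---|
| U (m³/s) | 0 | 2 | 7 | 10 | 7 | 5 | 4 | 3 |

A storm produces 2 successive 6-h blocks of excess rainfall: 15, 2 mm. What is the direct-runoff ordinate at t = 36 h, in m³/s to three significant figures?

By discrete convolution, Q_j = Σ (P_i / 10 mm) · U_{j−i}.
At t = 36 h (j=6): Q = (15/10)·4 + (2/10)·5 = 7.00 m³/s.

Q ≈ 7.00 m³/s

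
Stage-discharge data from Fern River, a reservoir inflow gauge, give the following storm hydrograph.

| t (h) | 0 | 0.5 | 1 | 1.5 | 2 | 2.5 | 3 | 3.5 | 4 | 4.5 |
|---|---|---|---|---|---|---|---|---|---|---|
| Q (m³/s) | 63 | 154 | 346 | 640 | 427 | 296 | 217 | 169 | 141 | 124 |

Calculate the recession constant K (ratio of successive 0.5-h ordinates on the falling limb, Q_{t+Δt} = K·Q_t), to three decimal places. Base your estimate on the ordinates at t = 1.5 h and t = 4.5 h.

K ≈ 0.761

Using the recession-limb readings at t = 1.5 h and t = 4.5 h: Q falls from 640 to 124 m³/s over 6 intervals.
K = (Q₂/Q₁)^(1/6) = (124/640)^(1/6) = 0.761.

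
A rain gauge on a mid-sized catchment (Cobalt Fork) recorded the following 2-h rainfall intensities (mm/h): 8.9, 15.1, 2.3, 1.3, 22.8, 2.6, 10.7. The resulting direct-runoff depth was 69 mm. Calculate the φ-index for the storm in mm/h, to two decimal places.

Only the 4 blocks with intensity above φ contribute runoff: 8.9, 15.1, 22.8, 10.7 mm/h.
Σ(I−φ)·Δt = d  ⇒  (8.9+15.1+22.8+10.7 − 4φ)·2 = 69
φ = (57.50 − 69/2) / 4 = 5.75 mm/h.

φ ≈ 5.75 mm/h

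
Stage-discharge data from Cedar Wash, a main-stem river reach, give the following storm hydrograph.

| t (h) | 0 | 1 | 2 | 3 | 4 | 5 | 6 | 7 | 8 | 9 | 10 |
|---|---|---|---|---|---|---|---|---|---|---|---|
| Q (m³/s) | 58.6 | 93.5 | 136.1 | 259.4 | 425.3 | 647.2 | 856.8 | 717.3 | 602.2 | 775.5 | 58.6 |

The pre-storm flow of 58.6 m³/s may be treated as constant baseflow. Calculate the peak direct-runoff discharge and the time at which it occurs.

Q_p = 798.2 m³/s at t = 6 h

Subtracting baseflow gives direct-runoff ordinates: 0.0, 34.9, 77.5, 200.8, 366.7, 588.6, 798.2, 658.7, 543.6, 716.9, 0.0 m³/s.
The maximum is 798.2 m³/s, occurring at the reading for t = 6 h.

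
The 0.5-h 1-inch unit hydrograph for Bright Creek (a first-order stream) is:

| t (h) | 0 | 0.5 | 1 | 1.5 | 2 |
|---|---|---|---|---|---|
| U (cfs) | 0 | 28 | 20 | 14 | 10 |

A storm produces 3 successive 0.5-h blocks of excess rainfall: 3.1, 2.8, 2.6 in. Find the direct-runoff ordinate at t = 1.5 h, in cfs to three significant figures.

By discrete convolution, Q_j = Σ (P_i / 1 in) · U_{j−i}.
At t = 1.5 h (j=3): Q = (3.1/1)·14 + (2.8/1)·20 + (2.6/1)·28 = 172 cfs.

Q ≈ 172 cfs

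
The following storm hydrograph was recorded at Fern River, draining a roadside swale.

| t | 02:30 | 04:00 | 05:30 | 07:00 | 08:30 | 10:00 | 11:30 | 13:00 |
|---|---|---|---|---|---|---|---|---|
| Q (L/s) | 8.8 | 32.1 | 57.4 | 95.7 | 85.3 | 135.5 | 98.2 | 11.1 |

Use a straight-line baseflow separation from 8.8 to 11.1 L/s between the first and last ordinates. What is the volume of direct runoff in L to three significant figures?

Direct-runoff ordinates (Q − Q_b): 0.00, 22.97, 47.94, 85.91, 75.19, 125.06, 87.43, 0.00 L/s.
ΣQ_DR = 444.5 L/s.
With Δt = 1.5 h = 5400 s, V = ΣQ_DR · Δt = 444.5 × 5400 = 2.40 × 10^6 L.

V ≈ 2.40 × 10^6 L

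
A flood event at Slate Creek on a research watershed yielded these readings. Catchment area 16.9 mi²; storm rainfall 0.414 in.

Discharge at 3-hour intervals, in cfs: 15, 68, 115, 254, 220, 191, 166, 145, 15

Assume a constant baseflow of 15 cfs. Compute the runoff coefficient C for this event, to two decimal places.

ΣQ_DR = 1054 cfs; V = ΣQ_DR·Δt = 1.138 × 10^7 ft³.
Runoff depth d = V / A = 0.2899 in.
C = d / P = 0.2899 / 0.414 = 0.70.

C ≈ 0.70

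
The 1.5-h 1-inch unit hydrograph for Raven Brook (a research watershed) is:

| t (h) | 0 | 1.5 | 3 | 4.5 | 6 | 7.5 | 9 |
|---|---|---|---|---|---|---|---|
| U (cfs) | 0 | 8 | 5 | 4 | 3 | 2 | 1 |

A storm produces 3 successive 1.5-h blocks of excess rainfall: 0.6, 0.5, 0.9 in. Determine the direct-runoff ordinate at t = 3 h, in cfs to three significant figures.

Q ≈ 7.00 cfs

By discrete convolution, Q_j = Σ (P_i / 1 in) · U_{j−i}.
At t = 3 h (j=2): Q = (0.6/1)·5 + (0.5/1)·8 + (0.9/1)·0 = 7.00 cfs.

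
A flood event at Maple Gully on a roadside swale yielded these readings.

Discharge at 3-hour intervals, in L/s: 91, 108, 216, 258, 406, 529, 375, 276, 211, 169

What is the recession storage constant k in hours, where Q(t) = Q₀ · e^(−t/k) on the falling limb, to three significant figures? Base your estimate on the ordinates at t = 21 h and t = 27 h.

k ≈ 12.2 h

On the falling limb, Q drops from 276 to 169 L/s between t = 21 h and t = 27 h (Δt = 6 h).
k = −Δt / ln(Q₂/Q₁) = −6 / ln(169/276) = 12.2 h.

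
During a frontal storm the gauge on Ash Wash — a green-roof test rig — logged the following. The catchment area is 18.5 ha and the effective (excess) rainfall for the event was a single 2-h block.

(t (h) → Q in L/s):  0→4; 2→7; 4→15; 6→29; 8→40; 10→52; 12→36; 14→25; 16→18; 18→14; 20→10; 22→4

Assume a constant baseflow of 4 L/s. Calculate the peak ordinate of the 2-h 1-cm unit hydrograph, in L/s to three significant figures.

U_p ≈ 59.9 L/s

Direct runoff: 0.0, 3.0, 11.0, 25.0, 36.0, 48.0, 32.0, 21.0, 14.0, 10.0, 6.0, 0.0 L/s; ΣQ_DR = 206.0 L/s, peak = 48.0 L/s.
Runoff depth d = ΣQ_DR·Δt / A = 206.0 × 7200 / (18.5 ha) = 8.017 mm.
The 1-cm UH is the DRH scaled by (10 mm)/d, so U_p = 48.0 × 10/8.017 = 59.9 L/s.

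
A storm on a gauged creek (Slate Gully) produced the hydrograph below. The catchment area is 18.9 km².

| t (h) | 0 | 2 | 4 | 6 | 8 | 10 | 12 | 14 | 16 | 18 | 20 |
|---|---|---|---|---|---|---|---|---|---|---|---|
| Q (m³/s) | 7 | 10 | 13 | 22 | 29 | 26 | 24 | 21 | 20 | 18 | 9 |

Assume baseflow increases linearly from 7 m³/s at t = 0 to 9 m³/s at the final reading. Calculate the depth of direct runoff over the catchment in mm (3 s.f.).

d ≈ 42.3 mm

Direct runoff: 0.00, 2.80, 5.60, 14.40, 21.20, 18.00, 15.80, 12.60, 11.40, 9.20, 0.00 m³/s; ΣQ_DR = 111.0 m³/s.
V = ΣQ_DR · Δt = 111.0 × 7200 s = 7.992 × 10^5 m³.
Over A = 18.9 km², depth = V / A = 42.3 mm.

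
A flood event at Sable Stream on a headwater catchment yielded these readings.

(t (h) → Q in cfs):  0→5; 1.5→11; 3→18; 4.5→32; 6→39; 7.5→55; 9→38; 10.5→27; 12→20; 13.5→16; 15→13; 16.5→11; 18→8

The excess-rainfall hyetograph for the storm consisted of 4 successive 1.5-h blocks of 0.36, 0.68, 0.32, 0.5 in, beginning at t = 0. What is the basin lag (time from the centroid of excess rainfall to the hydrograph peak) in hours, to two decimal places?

t_L ≈ 4.48 h

Centroid of excess rainfall: t_c = Σ P_i·t̄_i / ΣP_i = 3.0242 h (block centres at 0.75, 2.25, 3.75, 5.25 h).
Hydrograph peak occurs at t = 7.5 h, so basin lag t_L = 7.5 − 3.0242 = 4.48 h.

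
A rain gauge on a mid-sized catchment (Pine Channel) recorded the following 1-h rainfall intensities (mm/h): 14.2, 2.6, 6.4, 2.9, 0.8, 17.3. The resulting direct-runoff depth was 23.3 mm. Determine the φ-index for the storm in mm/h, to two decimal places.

φ ≈ 4.87 mm/h

Only the 3 blocks with intensity above φ contribute runoff: 14.2, 6.4, 17.3 mm/h.
Σ(I−φ)·Δt = d  ⇒  (14.2+6.4+17.3 − 3φ)·1 = 23.3
φ = (37.90 − 23.3/1) / 3 = 4.87 mm/h.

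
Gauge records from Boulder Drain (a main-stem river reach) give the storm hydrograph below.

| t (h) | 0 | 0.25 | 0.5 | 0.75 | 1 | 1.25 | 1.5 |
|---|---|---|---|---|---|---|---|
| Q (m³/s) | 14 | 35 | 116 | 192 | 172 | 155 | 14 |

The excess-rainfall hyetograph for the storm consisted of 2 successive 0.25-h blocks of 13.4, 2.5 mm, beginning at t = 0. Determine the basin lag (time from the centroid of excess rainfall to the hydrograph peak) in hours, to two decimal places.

t_L ≈ 0.59 h

Centroid of excess rainfall: t_c = Σ P_i·t̄_i / ΣP_i = 0.1643 h (block centres at 0.125, 0.375 h).
Hydrograph peak occurs at t = 0.75 h, so basin lag t_L = 0.75 − 0.1643 = 0.59 h.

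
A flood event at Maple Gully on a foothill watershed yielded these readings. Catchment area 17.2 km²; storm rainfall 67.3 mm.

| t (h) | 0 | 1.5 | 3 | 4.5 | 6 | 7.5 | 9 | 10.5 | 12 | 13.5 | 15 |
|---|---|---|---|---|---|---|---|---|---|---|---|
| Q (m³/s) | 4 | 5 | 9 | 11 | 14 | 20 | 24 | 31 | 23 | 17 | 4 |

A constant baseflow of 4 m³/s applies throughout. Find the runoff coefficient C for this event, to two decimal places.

ΣQ_DR = 118.0 m³/s; V = ΣQ_DR·Δt = 6.372 × 10^5 m³.
Runoff depth d = V / A = 37.05 mm.
C = d / P = 37.05 / 67.3 = 0.55.

C ≈ 0.55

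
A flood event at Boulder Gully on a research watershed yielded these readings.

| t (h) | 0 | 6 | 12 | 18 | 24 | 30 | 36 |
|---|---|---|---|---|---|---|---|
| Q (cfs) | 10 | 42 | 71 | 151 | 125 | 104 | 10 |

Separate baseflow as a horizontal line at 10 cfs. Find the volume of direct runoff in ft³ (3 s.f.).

V ≈ 9.57 × 10^6 ft³

Direct-runoff ordinates (Q − Q_b): 0.0, 32.0, 61.0, 141.0, 115.0, 94.0, 0.0 cfs.
ΣQ_DR = 443.0 cfs.
With Δt = 6 h = 21600 s, V = ΣQ_DR · Δt = 443.0 × 21600 = 9.57 × 10^6 ft³.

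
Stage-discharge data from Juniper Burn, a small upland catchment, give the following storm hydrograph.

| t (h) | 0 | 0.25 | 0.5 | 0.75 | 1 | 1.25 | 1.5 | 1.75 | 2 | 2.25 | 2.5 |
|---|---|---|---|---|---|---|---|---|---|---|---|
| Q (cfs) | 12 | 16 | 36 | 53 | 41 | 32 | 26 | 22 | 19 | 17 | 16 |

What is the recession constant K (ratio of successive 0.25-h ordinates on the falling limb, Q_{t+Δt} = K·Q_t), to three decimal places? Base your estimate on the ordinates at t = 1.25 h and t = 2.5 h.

K ≈ 0.871

Using the recession-limb readings at t = 1.25 h and t = 2.5 h: Q falls from 32 to 16 cfs over 5 intervals.
K = (Q₂/Q₁)^(1/5) = (16/32)^(1/5) = 0.871.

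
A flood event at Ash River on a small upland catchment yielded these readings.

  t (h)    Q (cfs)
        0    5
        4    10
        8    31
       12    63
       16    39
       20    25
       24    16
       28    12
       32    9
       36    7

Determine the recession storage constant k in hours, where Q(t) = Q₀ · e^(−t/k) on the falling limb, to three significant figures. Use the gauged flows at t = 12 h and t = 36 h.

k ≈ 10.9 h

On the falling limb, Q drops from 63 to 7 cfs between t = 12 h and t = 36 h (Δt = 24 h).
k = −Δt / ln(Q₂/Q₁) = −24 / ln(7/63) = 10.9 h.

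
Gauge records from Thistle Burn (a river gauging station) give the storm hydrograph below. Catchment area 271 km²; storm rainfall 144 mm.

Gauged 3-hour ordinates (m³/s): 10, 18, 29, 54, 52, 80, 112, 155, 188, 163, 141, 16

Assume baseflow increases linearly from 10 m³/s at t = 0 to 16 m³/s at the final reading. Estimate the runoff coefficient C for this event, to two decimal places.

C ≈ 0.24

ΣQ_DR = 862.0 m³/s; V = ΣQ_DR·Δt = 9.310 × 10^6 m³.
Runoff depth d = V / A = 34.35 mm.
C = d / P = 34.35 / 144 = 0.24.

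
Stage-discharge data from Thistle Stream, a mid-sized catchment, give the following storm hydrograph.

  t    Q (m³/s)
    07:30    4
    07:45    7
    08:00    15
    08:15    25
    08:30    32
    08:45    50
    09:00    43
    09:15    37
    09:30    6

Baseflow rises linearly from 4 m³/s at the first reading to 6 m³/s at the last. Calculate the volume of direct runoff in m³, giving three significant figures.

Direct-runoff ordinates (Q − Q_b): 0.00, 2.75, 10.50, 20.25, 27.00, 44.75, 37.50, 31.25, 0.00 m³/s.
ΣQ_DR = 174.0 m³/s.
With Δt = 0.25 h = 900 s, V = ΣQ_DR · Δt = 174.0 × 900 = 1.57 × 10^5 m³.

V ≈ 1.57 × 10^5 m³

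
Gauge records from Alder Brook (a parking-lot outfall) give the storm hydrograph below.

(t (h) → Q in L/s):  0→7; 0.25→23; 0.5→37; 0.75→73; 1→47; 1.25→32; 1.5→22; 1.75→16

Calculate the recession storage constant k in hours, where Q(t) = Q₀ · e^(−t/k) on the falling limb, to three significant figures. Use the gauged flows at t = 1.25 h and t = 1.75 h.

On the falling limb, Q drops from 32 to 16 L/s between t = 1.25 h and t = 1.75 h (Δt = 0.5 h).
k = −Δt / ln(Q₂/Q₁) = −0.5 / ln(16/32) = 0.721 h.

k ≈ 0.721 h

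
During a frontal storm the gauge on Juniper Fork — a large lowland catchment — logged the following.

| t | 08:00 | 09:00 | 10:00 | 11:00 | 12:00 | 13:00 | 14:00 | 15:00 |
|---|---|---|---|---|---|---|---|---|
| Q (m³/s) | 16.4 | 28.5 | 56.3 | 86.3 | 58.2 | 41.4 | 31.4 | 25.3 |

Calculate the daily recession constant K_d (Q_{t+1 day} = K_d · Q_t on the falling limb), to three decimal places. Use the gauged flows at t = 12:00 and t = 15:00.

K_d ≈ 0.001

Between t = 12:00 and t = 15:00 the flow falls from 58.2 to 25.3 m³/s over 3×1 h = 3 h.
Per-interval ratio K = (25.3/58.2)^(1/3) = 0.7575; K_d = K^(24/1) = 0.001.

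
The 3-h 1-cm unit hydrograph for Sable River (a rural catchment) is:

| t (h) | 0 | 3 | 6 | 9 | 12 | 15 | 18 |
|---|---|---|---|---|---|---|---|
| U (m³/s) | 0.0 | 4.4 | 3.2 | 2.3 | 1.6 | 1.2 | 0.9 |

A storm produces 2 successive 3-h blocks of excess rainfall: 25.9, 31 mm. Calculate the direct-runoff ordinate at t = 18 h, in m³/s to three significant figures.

Q ≈ 6.05 m³/s

By discrete convolution, Q_j = Σ (P_i / 10 mm) · U_{j−i}.
At t = 18 h (j=6): Q = (25.9/10)·0.9 + (31/10)·1.2 = 6.05 m³/s.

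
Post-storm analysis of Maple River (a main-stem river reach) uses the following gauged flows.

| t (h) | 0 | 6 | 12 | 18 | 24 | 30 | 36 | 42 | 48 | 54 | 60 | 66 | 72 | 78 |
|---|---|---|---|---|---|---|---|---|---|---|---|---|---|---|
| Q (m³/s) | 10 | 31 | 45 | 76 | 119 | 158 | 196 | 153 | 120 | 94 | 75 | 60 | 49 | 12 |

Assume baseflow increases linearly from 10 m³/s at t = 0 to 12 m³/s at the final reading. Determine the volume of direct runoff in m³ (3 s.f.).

V ≈ 2.26 × 10^7 m³

Direct-runoff ordinates (Q − Q_b): 0.00, 20.85, 34.69, 65.54, 108.38, 147.23, 185.08, 141.92, 108.77, 82.62, 63.46, 48.31, 37.15, 0.00 m³/s.
ΣQ_DR = 1044 m³/s.
With Δt = 6 h = 21600 s, V = ΣQ_DR · Δt = 1044 × 21600 = 2.26 × 10^7 m³.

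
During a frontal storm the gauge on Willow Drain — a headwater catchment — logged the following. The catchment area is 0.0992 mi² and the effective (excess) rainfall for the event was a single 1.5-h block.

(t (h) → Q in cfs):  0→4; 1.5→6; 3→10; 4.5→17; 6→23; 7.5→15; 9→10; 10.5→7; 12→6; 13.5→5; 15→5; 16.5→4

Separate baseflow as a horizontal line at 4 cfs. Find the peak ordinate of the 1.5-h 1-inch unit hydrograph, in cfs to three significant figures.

U_p ≈ 12.7 cfs

Direct runoff: 0.0, 2.0, 6.0, 13.0, 19.0, 11.0, 6.0, 3.0, 2.0, 1.0, 1.0, 0.0 cfs; ΣQ_DR = 64.00 cfs, peak = 19.0 cfs.
Runoff depth d = ΣQ_DR·Δt / A = 64.00 × 5400 / (0.0992 mi²) = 1.500 in.
The 1-inch UH is the DRH scaled by (1 in)/d, so U_p = 19.0 × 1/1.500 = 12.7 cfs.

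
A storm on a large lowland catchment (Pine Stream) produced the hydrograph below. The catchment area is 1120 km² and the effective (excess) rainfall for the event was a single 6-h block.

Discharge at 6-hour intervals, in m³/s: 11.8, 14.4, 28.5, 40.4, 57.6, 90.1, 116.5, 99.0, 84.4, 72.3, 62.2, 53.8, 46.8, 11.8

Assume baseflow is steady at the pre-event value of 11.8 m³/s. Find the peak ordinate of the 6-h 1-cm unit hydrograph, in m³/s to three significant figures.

Direct runoff: 0.0, 2.6, 16.7, 28.6, 45.8, 78.3, 104.7, 87.2, 72.6, 60.5, 50.4, 42.0, 35.0, 0.0 m³/s; ΣQ_DR = 624.4 m³/s, peak = 104.7 m³/s.
Runoff depth d = ΣQ_DR·Δt / A = 624.4 × 21600 / (1120 km²) = 12.04 mm.
The 1-cm UH is the DRH scaled by (10 mm)/d, so U_p = 104.7 × 10/12.04 = 86.9 m³/s.

U_p ≈ 86.9 m³/s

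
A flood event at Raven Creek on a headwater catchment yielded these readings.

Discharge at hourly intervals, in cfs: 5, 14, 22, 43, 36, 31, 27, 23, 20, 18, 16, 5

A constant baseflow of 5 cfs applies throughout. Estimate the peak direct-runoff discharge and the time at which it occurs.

Subtracting baseflow gives direct-runoff ordinates: 0.0, 9.0, 17.0, 38.0, 31.0, 26.0, 22.0, 18.0, 15.0, 13.0, 11.0, 0.0 cfs.
The maximum is 38.0 cfs, occurring at the reading for t = 3 h.

Q_p = 38.0 cfs at t = 3 h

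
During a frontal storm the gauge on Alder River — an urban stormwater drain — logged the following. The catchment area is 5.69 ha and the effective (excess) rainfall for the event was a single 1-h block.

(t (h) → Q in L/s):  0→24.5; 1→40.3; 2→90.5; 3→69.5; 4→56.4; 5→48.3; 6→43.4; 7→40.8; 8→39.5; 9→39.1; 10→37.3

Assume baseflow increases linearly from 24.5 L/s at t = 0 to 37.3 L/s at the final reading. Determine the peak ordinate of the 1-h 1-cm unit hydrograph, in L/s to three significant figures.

U_p ≈ 52.9 L/s

Direct runoff: 0.00, 14.52, 63.44, 41.16, 26.78, 17.40, 11.22, 7.34, 4.76, 3.08, 0.00 L/s; ΣQ_DR = 189.7 L/s, peak = 63.44 L/s.
Runoff depth d = ΣQ_DR·Δt / A = 189.7 × 3600 / (5.69 ha) = 12.00 mm.
The 1-cm UH is the DRH scaled by (10 mm)/d, so U_p = 63.44 × 10/12.00 = 52.9 L/s.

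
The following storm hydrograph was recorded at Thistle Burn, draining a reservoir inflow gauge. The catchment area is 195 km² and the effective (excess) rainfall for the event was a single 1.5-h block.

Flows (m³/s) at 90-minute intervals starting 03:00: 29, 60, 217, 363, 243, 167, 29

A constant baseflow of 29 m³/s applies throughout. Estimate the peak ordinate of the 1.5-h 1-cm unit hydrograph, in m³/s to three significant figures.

Direct runoff: 0.0, 31.0, 188.0, 334.0, 214.0, 138.0, 0.0 m³/s; ΣQ_DR = 905.0 m³/s, peak = 334.0 m³/s.
Runoff depth d = ΣQ_DR·Δt / A = 905.0 × 5400 / (195 km²) = 25.06 mm.
The 1-cm UH is the DRH scaled by (10 mm)/d, so U_p = 334.0 × 10/25.06 = 133 m³/s.

U_p ≈ 133 m³/s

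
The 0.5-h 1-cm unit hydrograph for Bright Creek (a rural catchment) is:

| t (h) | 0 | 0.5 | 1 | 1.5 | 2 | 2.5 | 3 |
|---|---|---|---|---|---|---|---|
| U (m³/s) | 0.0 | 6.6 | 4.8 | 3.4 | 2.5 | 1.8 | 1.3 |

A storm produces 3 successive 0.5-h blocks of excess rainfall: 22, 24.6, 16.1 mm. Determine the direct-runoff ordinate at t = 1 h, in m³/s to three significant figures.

Q ≈ 26.8 m³/s

By discrete convolution, Q_j = Σ (P_i / 10 mm) · U_{j−i}.
At t = 1 h (j=2): Q = (22/10)·4.8 + (24.6/10)·6.6 + (16.1/10)·0.0 = 26.8 m³/s.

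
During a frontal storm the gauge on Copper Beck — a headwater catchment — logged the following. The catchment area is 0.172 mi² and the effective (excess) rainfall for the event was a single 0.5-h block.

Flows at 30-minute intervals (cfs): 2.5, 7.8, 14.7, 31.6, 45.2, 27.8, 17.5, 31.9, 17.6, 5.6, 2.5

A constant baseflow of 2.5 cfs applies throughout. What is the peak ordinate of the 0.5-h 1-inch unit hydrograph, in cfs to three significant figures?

Direct runoff: 0.0, 5.3, 12.2, 29.1, 42.7, 25.3, 15.0, 29.4, 15.1, 3.1, 0.0 cfs; ΣQ_DR = 177.2 cfs, peak = 42.7 cfs.
Runoff depth d = ΣQ_DR·Δt / A = 177.2 × 1800 / (0.172 mi²) = 0.7982 in.
The 1-inch UH is the DRH scaled by (1 in)/d, so U_p = 42.7 × 1/0.7982 = 53.5 cfs.

U_p ≈ 53.5 cfs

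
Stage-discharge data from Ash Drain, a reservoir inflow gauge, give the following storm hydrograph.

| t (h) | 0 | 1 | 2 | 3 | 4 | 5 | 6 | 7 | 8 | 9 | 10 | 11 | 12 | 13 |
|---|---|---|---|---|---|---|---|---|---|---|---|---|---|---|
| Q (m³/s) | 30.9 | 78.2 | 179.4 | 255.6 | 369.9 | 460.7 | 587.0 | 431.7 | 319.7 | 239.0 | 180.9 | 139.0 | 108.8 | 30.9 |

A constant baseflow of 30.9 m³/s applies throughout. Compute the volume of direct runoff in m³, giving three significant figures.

Direct-runoff ordinates (Q − Q_b): 0.0, 47.3, 148.5, 224.7, 339.0, 429.8, 556.1, 400.8, 288.8, 208.1, 150.0, 108.1, 77.9, 0.0 m³/s.
ΣQ_DR = 2979 m³/s.
With Δt = 1 h = 3600 s, V = ΣQ_DR · Δt = 2979 × 3600 = 1.07 × 10^7 m³.

V ≈ 1.07 × 10^7 m³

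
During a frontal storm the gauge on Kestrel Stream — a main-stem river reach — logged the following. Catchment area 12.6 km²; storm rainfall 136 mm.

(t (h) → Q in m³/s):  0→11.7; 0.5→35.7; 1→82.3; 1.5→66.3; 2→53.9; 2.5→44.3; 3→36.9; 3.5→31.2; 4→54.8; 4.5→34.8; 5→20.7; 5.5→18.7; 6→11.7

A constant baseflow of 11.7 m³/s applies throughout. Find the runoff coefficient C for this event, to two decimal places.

C ≈ 0.37

ΣQ_DR = 350.9 m³/s; V = ΣQ_DR·Δt = 6.316 × 10^5 m³.
Runoff depth d = V / A = 50.13 mm.
C = d / P = 50.13 / 136 = 0.37.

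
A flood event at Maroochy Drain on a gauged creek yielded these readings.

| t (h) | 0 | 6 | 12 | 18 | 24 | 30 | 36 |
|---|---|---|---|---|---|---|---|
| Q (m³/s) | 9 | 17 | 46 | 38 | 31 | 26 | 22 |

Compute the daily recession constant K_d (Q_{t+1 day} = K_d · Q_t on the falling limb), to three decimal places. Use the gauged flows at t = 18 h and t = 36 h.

K_d ≈ 0.483

Between t = 18 h and t = 36 h the flow falls from 38 to 22 m³/s over 3×6 h = 18 h.
Per-interval ratio K = (22/38)^(1/3) = 0.8335; K_d = K^(24/6) = 0.483.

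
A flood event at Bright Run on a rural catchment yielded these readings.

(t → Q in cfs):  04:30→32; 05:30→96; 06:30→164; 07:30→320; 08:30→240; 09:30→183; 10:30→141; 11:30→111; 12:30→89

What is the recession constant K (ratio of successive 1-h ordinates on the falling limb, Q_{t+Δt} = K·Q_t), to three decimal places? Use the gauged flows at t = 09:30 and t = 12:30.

Using the recession-limb readings at t = 09:30 and t = 12:30: Q falls from 183 to 89 cfs over 3 intervals.
K = (Q₂/Q₁)^(1/3) = (89/183)^(1/3) = 0.786.

K ≈ 0.786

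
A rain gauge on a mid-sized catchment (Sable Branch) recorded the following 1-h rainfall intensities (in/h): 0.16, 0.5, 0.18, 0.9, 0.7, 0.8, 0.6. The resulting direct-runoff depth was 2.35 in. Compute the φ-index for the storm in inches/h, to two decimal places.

φ ≈ 0.23 in/h

Only the 5 blocks with intensity above φ contribute runoff: 0.5, 0.9, 0.7, 0.8, 0.6 in/h.
Σ(I−φ)·Δt = d  ⇒  (0.5+0.9+0.7+0.8+0.6 − 5φ)·1 = 2.35
φ = (3.500 − 2.35/1) / 5 = 0.23 in/h.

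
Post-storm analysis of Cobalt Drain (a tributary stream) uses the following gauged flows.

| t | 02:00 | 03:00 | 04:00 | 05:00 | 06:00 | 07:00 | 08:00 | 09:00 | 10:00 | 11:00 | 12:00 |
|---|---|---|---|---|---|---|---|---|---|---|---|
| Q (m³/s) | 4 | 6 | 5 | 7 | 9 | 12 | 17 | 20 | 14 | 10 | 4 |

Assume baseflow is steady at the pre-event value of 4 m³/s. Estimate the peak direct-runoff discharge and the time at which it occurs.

Subtracting baseflow gives direct-runoff ordinates: 0.0, 2.0, 1.0, 3.0, 5.0, 8.0, 13.0, 16.0, 10.0, 6.0, 0.0 m³/s.
The maximum is 16.0 m³/s, occurring at the reading for t = 09:00.

Q_p = 16.0 m³/s at t = 09:00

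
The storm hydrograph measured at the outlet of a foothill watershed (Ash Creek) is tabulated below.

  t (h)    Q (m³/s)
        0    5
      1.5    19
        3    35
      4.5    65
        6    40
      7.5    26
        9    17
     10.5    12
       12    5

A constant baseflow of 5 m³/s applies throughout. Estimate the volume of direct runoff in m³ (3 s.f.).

V ≈ 9.67 × 10^5 m³

Direct-runoff ordinates (Q − Q_b): 0.0, 14.0, 30.0, 60.0, 35.0, 21.0, 12.0, 7.0, 0.0 m³/s.
ΣQ_DR = 179.0 m³/s.
With Δt = 1.5 h = 5400 s, V = ΣQ_DR · Δt = 179.0 × 5400 = 9.67 × 10^5 m³.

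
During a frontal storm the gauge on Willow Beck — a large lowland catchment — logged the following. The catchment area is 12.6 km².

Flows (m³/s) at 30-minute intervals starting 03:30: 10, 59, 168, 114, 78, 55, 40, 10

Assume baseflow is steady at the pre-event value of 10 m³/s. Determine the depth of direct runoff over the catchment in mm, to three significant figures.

Direct runoff: 0.0, 49.0, 158.0, 104.0, 68.0, 45.0, 30.0, 0.0 m³/s; ΣQ_DR = 454.0 m³/s.
V = ΣQ_DR · Δt = 454.0 × 1800 s = 8.172 × 10^5 m³.
Over A = 12.6 km², depth = V / A = 64.9 mm.

d ≈ 64.9 mm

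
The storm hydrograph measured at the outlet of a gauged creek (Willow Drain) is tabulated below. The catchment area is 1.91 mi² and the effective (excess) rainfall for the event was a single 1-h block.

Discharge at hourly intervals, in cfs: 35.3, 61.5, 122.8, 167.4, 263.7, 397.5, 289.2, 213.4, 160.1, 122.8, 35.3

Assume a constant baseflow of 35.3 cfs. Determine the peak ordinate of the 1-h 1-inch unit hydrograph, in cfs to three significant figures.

Direct runoff: 0.0, 26.2, 87.5, 132.1, 228.4, 362.2, 253.9, 178.1, 124.8, 87.5, 0.0 cfs; ΣQ_DR = 1481 cfs, peak = 362.2 cfs.
Runoff depth d = ΣQ_DR·Δt / A = 1481 × 3600 / (1.91 mi²) = 1.201 in.
The 1-inch UH is the DRH scaled by (1 in)/d, so U_p = 362.2 × 1/1.201 = 302 cfs.

U_p ≈ 302 cfs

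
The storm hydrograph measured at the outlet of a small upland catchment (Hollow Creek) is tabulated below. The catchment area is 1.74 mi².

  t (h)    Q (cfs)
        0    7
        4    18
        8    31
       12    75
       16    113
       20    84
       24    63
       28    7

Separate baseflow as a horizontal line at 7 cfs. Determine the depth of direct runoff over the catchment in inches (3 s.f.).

d ≈ 1.22 in

Direct runoff: 0.0, 11.0, 24.0, 68.0, 106.0, 77.0, 56.0, 0.0 cfs; ΣQ_DR = 342.0 cfs.
V = ΣQ_DR · Δt = 342.0 × 14400 s = 4.925 × 10^6 ft³.
Over A = 1.74 mi², depth = V / A = 1.22 in.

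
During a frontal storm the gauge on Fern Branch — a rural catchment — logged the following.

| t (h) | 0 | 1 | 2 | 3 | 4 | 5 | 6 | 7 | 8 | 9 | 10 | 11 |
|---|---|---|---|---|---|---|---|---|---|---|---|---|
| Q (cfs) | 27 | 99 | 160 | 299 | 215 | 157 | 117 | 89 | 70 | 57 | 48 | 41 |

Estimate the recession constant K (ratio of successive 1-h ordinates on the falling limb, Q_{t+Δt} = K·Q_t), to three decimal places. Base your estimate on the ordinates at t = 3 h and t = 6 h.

Using the recession-limb readings at t = 3 h and t = 6 h: Q falls from 299 to 117 cfs over 3 intervals.
K = (Q₂/Q₁)^(1/3) = (117/299)^(1/3) = 0.731.

K ≈ 0.731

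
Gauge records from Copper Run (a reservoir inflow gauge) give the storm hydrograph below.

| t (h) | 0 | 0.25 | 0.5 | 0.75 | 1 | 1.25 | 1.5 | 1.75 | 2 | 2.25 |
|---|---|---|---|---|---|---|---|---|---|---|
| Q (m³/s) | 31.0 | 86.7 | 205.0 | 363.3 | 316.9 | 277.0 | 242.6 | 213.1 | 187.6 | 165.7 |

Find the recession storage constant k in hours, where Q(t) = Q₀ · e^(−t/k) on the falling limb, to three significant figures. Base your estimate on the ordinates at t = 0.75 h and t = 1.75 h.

k ≈ 1.87 h

On the falling limb, Q drops from 363.3 to 213.1 m³/s between t = 0.75 h and t = 1.75 h (Δt = 1 h).
k = −Δt / ln(Q₂/Q₁) = −1 / ln(213.1/363.3) = 1.87 h.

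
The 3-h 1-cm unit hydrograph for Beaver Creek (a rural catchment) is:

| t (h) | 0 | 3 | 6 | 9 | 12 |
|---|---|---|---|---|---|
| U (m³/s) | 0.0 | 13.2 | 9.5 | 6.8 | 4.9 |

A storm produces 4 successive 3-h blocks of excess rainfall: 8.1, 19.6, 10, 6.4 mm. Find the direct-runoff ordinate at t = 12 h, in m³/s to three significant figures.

By discrete convolution, Q_j = Σ (P_i / 10 mm) · U_{j−i}.
At t = 12 h (j=4): Q = (8.1/10)·4.9 + (19.6/10)·6.8 + (10/10)·9.5 + (6.4/10)·13.2 = 35.2 m³/s.

Q ≈ 35.2 m³/s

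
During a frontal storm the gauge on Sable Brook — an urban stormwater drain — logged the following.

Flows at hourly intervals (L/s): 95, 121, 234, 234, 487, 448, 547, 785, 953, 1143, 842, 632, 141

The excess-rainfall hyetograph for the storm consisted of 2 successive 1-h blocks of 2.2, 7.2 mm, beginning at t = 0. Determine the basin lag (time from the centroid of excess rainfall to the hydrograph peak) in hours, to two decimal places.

Centroid of excess rainfall: t_c = Σ P_i·t̄_i / ΣP_i = 1.2660 h (block centres at 0.5, 1.5 h).
Hydrograph peak occurs at t = 9 h, so basin lag t_L = 9 − 1.2660 = 7.73 h.

t_L ≈ 7.73 h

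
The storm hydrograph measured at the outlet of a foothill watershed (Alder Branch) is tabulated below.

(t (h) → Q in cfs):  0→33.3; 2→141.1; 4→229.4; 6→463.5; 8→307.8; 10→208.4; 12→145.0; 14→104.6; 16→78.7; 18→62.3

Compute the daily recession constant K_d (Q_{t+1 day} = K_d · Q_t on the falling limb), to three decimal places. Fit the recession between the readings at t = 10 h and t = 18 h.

Between t = 10 h and t = 18 h the flow falls from 208.4 to 62.3 cfs over 4×2 h = 8 h.
Per-interval ratio K = (62.3/208.4)^(1/4) = 0.7394; K_d = K^(24/2) = 0.027.

K_d ≈ 0.027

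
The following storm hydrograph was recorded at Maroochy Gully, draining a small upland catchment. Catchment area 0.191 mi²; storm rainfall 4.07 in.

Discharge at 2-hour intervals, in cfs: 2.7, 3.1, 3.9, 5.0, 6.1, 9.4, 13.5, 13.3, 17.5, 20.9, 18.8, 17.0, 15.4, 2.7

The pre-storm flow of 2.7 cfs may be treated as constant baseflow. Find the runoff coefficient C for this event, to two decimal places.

C ≈ 0.44

ΣQ_DR = 111.5 cfs; V = ΣQ_DR·Δt = 8.028 × 10^5 ft³.
Runoff depth d = V / A = 1.809 in.
C = d / P = 1.809 / 4.07 = 0.44.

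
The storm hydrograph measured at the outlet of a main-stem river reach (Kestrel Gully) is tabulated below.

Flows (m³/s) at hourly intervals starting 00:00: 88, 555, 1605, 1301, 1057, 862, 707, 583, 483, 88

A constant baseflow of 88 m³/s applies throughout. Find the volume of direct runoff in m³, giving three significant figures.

V ≈ 2.32 × 10^7 m³

Direct-runoff ordinates (Q − Q_b): 0.0, 467.0, 1517.0, 1213.0, 969.0, 774.0, 619.0, 495.0, 395.0, 0.0 m³/s.
ΣQ_DR = 6449 m³/s.
With Δt = 1 h = 3600 s, V = ΣQ_DR · Δt = 6449 × 3600 = 2.32 × 10^7 m³.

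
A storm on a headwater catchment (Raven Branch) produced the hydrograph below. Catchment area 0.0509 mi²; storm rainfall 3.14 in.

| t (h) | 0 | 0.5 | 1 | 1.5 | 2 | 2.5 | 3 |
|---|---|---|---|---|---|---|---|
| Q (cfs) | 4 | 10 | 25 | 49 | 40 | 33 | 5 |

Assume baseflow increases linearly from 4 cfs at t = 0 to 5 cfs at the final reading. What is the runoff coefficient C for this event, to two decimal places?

C ≈ 0.65

ΣQ_DR = 134.5 cfs; V = ΣQ_DR·Δt = 2.421 × 10^5 ft³.
Runoff depth d = V / A = 2.047 in.
C = d / P = 2.047 / 3.14 = 0.65.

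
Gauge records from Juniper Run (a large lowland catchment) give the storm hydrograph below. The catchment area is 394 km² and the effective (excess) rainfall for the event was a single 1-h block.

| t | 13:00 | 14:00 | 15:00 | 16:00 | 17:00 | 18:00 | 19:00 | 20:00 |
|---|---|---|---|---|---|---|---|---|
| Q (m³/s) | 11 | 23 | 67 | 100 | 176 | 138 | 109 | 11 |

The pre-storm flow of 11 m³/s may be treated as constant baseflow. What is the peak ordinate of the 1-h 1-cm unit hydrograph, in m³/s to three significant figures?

U_p ≈ 330 m³/s

Direct runoff: 0.0, 12.0, 56.0, 89.0, 165.0, 127.0, 98.0, 0.0 m³/s; ΣQ_DR = 547.0 m³/s, peak = 165.0 m³/s.
Runoff depth d = ΣQ_DR·Δt / A = 547.0 × 3600 / (394 km²) = 4.998 mm.
The 1-cm UH is the DRH scaled by (10 mm)/d, so U_p = 165.0 × 10/4.998 = 330 m³/s.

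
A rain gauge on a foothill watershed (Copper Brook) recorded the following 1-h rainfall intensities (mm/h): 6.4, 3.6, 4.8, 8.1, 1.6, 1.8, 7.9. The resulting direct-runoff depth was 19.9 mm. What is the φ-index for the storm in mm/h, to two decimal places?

Only the 5 blocks with intensity above φ contribute runoff: 6.4, 3.6, 4.8, 8.1, 7.9 mm/h.
Σ(I−φ)·Δt = d  ⇒  (6.4+3.6+4.8+8.1+7.9 − 5φ)·1 = 19.9
φ = (30.80 − 19.9/1) / 5 = 2.18 mm/h.

φ ≈ 2.18 mm/h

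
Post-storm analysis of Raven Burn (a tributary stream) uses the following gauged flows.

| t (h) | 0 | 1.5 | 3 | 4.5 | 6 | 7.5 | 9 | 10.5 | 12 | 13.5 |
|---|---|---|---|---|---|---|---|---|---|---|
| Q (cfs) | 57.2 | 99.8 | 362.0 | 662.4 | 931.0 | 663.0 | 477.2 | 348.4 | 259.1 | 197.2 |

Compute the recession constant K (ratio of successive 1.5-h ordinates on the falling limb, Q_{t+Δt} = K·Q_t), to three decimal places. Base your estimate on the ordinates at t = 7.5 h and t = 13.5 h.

K ≈ 0.738

Using the recession-limb readings at t = 7.5 h and t = 13.5 h: Q falls from 663.0 to 197.2 cfs over 4 intervals.
K = (Q₂/Q₁)^(1/4) = (197.2/663.0)^(1/4) = 0.738.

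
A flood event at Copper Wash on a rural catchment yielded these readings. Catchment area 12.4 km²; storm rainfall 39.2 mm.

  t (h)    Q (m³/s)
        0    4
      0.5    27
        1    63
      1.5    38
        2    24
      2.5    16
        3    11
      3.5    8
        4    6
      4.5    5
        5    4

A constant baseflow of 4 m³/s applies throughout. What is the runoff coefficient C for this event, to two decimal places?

ΣQ_DR = 162.0 m³/s; V = ΣQ_DR·Δt = 2.916 × 10^5 m³.
Runoff depth d = V / A = 23.52 mm.
C = d / P = 23.52 / 39.2 = 0.60.

C ≈ 0.60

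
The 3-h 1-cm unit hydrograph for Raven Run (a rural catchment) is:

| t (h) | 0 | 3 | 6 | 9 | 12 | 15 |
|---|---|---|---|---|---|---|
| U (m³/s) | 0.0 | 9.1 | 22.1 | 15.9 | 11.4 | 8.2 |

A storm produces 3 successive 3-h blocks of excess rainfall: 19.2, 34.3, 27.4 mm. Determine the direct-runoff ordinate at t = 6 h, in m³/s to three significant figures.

Q ≈ 73.6 m³/s

By discrete convolution, Q_j = Σ (P_i / 10 mm) · U_{j−i}.
At t = 6 h (j=2): Q = (19.2/10)·22.1 + (34.3/10)·9.1 + (27.4/10)·0.0 = 73.6 m³/s.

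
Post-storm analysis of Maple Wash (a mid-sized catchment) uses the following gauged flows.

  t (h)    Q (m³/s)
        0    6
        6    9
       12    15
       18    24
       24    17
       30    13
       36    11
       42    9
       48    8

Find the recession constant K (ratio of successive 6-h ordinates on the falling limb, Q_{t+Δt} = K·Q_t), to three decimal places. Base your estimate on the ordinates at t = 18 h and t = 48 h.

K ≈ 0.803

Using the recession-limb readings at t = 18 h and t = 48 h: Q falls from 24 to 8 m³/s over 5 intervals.
K = (Q₂/Q₁)^(1/5) = (8/24)^(1/5) = 0.803.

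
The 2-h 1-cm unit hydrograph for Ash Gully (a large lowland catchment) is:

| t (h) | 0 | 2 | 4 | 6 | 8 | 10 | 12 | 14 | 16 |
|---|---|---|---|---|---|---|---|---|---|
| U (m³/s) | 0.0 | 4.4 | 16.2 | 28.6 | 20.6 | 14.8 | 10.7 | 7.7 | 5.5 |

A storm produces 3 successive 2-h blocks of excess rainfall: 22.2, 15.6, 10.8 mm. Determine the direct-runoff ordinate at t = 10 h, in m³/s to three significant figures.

By discrete convolution, Q_j = Σ (P_i / 10 mm) · U_{j−i}.
At t = 10 h (j=5): Q = (22.2/10)·14.8 + (15.6/10)·20.6 + (10.8/10)·28.6 = 95.9 m³/s.

Q ≈ 95.9 m³/s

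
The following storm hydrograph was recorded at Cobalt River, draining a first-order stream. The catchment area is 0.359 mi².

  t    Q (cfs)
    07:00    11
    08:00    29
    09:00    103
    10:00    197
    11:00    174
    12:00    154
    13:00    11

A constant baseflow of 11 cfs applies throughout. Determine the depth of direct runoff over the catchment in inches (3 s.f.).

Direct runoff: 0.0, 18.0, 92.0, 186.0, 163.0, 143.0, 0.0 cfs; ΣQ_DR = 602.0 cfs.
V = ΣQ_DR · Δt = 602.0 × 3600 s = 2.167 × 10^6 ft³.
Over A = 0.359 mi², depth = V / A = 2.60 in.

d ≈ 2.60 in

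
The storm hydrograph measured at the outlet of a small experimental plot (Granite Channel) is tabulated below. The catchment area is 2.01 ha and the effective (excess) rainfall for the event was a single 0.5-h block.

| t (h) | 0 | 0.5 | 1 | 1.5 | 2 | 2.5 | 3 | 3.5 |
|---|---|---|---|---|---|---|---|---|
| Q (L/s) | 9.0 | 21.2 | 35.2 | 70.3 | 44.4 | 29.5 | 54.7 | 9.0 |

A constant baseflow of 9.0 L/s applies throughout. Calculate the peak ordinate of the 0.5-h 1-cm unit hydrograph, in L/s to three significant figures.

Direct runoff: 0.0, 12.2, 26.2, 61.3, 35.4, 20.5, 45.7, 0.0 L/s; ΣQ_DR = 201.3 L/s, peak = 61.3 L/s.
Runoff depth d = ΣQ_DR·Δt / A = 201.3 × 1800 / (2.01 ha) = 18.03 mm.
The 1-cm UH is the DRH scaled by (10 mm)/d, so U_p = 61.3 × 10/18.03 = 34.0 L/s.

U_p ≈ 34.0 L/s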